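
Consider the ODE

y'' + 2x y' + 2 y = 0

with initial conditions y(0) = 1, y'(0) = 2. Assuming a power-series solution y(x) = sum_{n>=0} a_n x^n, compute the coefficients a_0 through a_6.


Ansatz: y(x) = sum_{n>=0} a_n x^n, so y'(x) = sum_{n>=1} n a_n x^(n-1) and y''(x) = sum_{n>=2} n(n-1) a_n x^(n-2).
Substitute into P(x) y'' + Q(x) y' + R(x) y = 0 with P(x) = 1, Q(x) = 2x, R(x) = 2, and match powers of x.
Initial conditions: a_0 = 1, a_1 = 2.
Setting the coefficient of each power of x to zero and solving order by order (substituting the coefficients already found):
  x^0: 2 a_2 + 2 a_0 = 0  ->  2 a_2 = -2 a_0 = -2  ->  a_2 = -1
  x^1: 6 a_3 + 4 a_1 = 0  ->  6 a_3 = -4 a_1 = -8  ->  a_3 = -4/3
  x^2: 12 a_4 + 6 a_2 = 0  ->  12 a_4 = -6 a_2 = 6  ->  a_4 = 1/2
  x^3: 20 a_5 + 8 a_3 = 0  ->  20 a_5 = -8 a_3 = 32/3  ->  a_5 = 8/15
  x^4: 30 a_6 + 10 a_4 = 0  ->  30 a_6 = -10 a_4 = -5  ->  a_6 = -1/6
Truncated series: y(x) = 1 + 2 x - x^2 - (4/3) x^3 + (1/2) x^4 + (8/15) x^5 - (1/6) x^6 + O(x^7).

a_0 = 1; a_1 = 2; a_2 = -1; a_3 = -4/3; a_4 = 1/2; a_5 = 8/15; a_6 = -1/6


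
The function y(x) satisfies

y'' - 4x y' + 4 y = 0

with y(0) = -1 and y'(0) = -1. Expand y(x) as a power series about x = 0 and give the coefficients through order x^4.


Ansatz: y(x) = sum_{n>=0} a_n x^n, so y'(x) = sum_{n>=1} n a_n x^(n-1) and y''(x) = sum_{n>=2} n(n-1) a_n x^(n-2).
Substitute into P(x) y'' + Q(x) y' + R(x) y = 0 with P(x) = 1, Q(x) = -4x, R(x) = 4, and match powers of x.
Initial conditions: a_0 = -1, a_1 = -1.
Setting the coefficient of each power of x to zero and solving order by order (substituting the coefficients already found):
  x^0: 2 a_2 + 4 a_0 = 0  ->  2 a_2 = -4 a_0 = 4  ->  a_2 = 2
  x^1: 6 a_3 = 0  ->  a_3 = 0
  x^2: 12 a_4 - 4 a_2 = 0  ->  12 a_4 = 4 a_2 = 8  ->  a_4 = 2/3
Truncated series: y(x) = -1 - x + 2 x^2 + (2/3) x^4 + O(x^5).

a_0 = -1; a_1 = -1; a_2 = 2; a_3 = 0; a_4 = 2/3


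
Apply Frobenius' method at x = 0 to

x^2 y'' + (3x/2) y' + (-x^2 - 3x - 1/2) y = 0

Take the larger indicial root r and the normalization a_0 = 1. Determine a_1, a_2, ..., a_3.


Write in Frobenius form y'' + (p(x)/x) y' + (q(x)/x^2) y = 0:
  p(x) = 3/2,  q(x) = -x^2 - 3x - 1/2.
Indicial equation: r(r-1) + (3/2) r + (-1/2) = 0 -> roots r_1 = 1/2, r_2 = -1.
Take r = r_1 = 1/2. Let y(x) = x^r sum_{n>=0} a_n x^n with a_0 = 1.
Substitute y = x^r sum a_n x^n and match x^{r+n}. The recurrence is
  D(n) a_n - 3 a_{n-1} - 1 a_{n-2} = 0,  where D(n) = (r+n)(r+n-1) + (3/2)(r+n) + (-1/2).
  a_n = [3 a_{n-1} + 1 a_{n-2}] / D(n).
Since the indicial polynomial factors as (r - r_1)(r - r_2), D(n) = (r_1 + n - r_1)(r_1 + n - r_2) = n(n + 3/2).
Evaluating step by step (a_0 = 1):
  n = 1: D(1) = 1(1 + 3/2) = 5/2; numerator = 3(1) = 3; a_1 = (3)/(5/2) = 6/5
  n = 2: D(2) = 2(2 + 3/2) = 7; numerator = 3(6/5) + 1(1) = 23/5; a_2 = (23/5)/(7) = 23/35
  n = 3: D(3) = 3(3 + 3/2) = 27/2; numerator = 3(23/35) + 1(6/5) = 111/35; a_3 = (111/35)/(27/2) = 74/315

r = 1/2; a_0 = 1; a_1 = 6/5; a_2 = 23/35; a_3 = 74/315


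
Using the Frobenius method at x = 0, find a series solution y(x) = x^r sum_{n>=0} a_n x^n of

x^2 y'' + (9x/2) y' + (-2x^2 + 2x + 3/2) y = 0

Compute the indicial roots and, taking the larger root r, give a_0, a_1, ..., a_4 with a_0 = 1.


Write in Frobenius form y'' + (p(x)/x) y' + (q(x)/x^2) y = 0:
  p(x) = 9/2,  q(x) = -2x^2 + 2x + 3/2.
Indicial equation: r(r-1) + (9/2) r + (3/2) = 0 -> roots r_1 = -1/2, r_2 = -3.
Take r = r_1 = -1/2. Let y(x) = x^r sum_{n>=0} a_n x^n with a_0 = 1.
Substitute y = x^r sum a_n x^n and match x^{r+n}. The recurrence is
  D(n) a_n + 2 a_{n-1} - 2 a_{n-2} = 0,  where D(n) = (r+n)(r+n-1) + (9/2)(r+n) + (3/2).
  a_n = [-2 a_{n-1} + 2 a_{n-2}] / D(n).
Since the indicial polynomial factors as (r - r_1)(r - r_2), D(n) = (r_1 + n - r_1)(r_1 + n - r_2) = n(n + 5/2).
Evaluating step by step (a_0 = 1):
  n = 1: D(1) = 1(1 + 5/2) = 7/2; numerator = -2(1) = -2; a_1 = (-2)/(7/2) = -4/7
  n = 2: D(2) = 2(2 + 5/2) = 9; numerator = -2(-4/7) + 2(1) = 22/7; a_2 = (22/7)/(9) = 22/63
  n = 3: D(3) = 3(3 + 5/2) = 33/2; numerator = -2(22/63) + 2(-4/7) = -116/63; a_3 = (-116/63)/(33/2) = -232/2079
  n = 4: D(4) = 4(4 + 5/2) = 26; numerator = -2(-232/2079) + 2(22/63) = 1916/2079; a_4 = (1916/2079)/(26) = 958/27027

r = -1/2; a_0 = 1; a_1 = -4/7; a_2 = 22/63; a_3 = -232/2079; a_4 = 958/27027


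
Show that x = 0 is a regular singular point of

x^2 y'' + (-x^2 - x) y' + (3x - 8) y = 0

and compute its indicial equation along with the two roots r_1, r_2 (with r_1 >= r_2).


Divide by x^2 to reach normal form y'' + P_1(x) y' + P_2(x) y = 0 with P_1(x) = -1 - 1/x and P_2(x) = 3/x - 8/x^2.
x = 0 is a singular point because the y'-coefficient -1 - 1/x has a pole at x = 0 and the y-coefficient 3/x - 8/x^2 has a pole at x = 0.
It is a regular singular point because x P_1(x) = p(x) = -x - 1 and x^2 P_2(x) = q(x) = 3x - 8 are polynomials, hence analytic at x = 0.
p(0) = -1,  q(0) = -8.
Indicial equation: r(r-1) + p(0) r + q(0) = 0, i.e. r^2 + (p(0) - 1) r + q(0) = 0, i.e. r^2 - 2 r - 8 = 0.
Discriminant: (-2)^2 - 4(-8) = 36, so r = (2 ± 6)/2.
Solving: r_1 = 4, r_2 = -2.

indicial: r^2 - 2 r - 8 = 0; roots r_1 = 4, r_2 = -2


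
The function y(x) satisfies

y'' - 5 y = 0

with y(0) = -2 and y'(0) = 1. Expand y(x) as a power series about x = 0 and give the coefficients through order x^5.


Ansatz: y(x) = sum_{n>=0} a_n x^n, so y'(x) = sum_{n>=1} n a_n x^(n-1) and y''(x) = sum_{n>=2} n(n-1) a_n x^(n-2).
Substitute into P(x) y'' + Q(x) y' + R(x) y = 0 with P(x) = 1, Q(x) = 0, R(x) = -5, and match powers of x.
Initial conditions: a_0 = -2, a_1 = 1.
Setting the coefficient of each power of x to zero and solving order by order (substituting the coefficients already found):
  x^0: 2 a_2 - 5 a_0 = 0  ->  2 a_2 = 5 a_0 = -10  ->  a_2 = -5
  x^1: 6 a_3 - 5 a_1 = 0  ->  6 a_3 = 5 a_1 = 5  ->  a_3 = 5/6
  x^2: 12 a_4 - 5 a_2 = 0  ->  12 a_4 = 5 a_2 = -25  ->  a_4 = -25/12
  x^3: 20 a_5 - 5 a_3 = 0  ->  20 a_5 = 5 a_3 = 25/6  ->  a_5 = 5/24
Truncated series: y(x) = -2 + x - 5 x^2 + (5/6) x^3 - (25/12) x^4 + (5/24) x^5 + O(x^6).

a_0 = -2; a_1 = 1; a_2 = -5; a_3 = 5/6; a_4 = -25/12; a_5 = 5/24


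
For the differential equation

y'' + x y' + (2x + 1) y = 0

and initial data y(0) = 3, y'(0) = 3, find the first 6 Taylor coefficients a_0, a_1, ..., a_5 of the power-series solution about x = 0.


Ansatz: y(x) = sum_{n>=0} a_n x^n, so y'(x) = sum_{n>=1} n a_n x^(n-1) and y''(x) = sum_{n>=2} n(n-1) a_n x^(n-2).
Substitute into P(x) y'' + Q(x) y' + R(x) y = 0 with P(x) = 1, Q(x) = x, R(x) = 2x + 1, and match powers of x.
Initial conditions: a_0 = 3, a_1 = 3.
Setting the coefficient of each power of x to zero and solving order by order (substituting the coefficients already found):
  x^0: 2 a_2 + a_0 = 0  ->  2 a_2 = -a_0 = -3  ->  a_2 = -3/2
  x^1: 6 a_3 + 2 a_1 + 2 a_0 = 0  ->  6 a_3 = -2 a_1 - 2 a_0 = -12  ->  a_3 = -2
  x^2: 12 a_4 + 3 a_2 + 2 a_1 = 0  ->  12 a_4 = -3 a_2 - 2 a_1 = -3/2  ->  a_4 = -1/8
  x^3: 20 a_5 + 4 a_3 + 2 a_2 = 0  ->  20 a_5 = -4 a_3 - 2 a_2 = 11  ->  a_5 = 11/20
Truncated series: y(x) = 3 + 3 x - (3/2) x^2 - 2 x^3 - (1/8) x^4 + (11/20) x^5 + O(x^6).

a_0 = 3; a_1 = 3; a_2 = -3/2; a_3 = -2; a_4 = -1/8; a_5 = 11/20


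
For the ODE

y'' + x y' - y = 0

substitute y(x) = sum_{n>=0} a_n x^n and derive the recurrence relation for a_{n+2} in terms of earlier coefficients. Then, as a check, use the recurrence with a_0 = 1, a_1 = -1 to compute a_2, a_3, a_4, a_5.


Substitute y = sum_n a_n x^n.
y''(x) has coefficient (n+2)(n+1) a_{n+2} at x^n;
x y'(x) has coefficient n a_n at x^n (shift);
-y(x) has coefficient -1 a_n at x^n.
Matching x^n: (n+2)(n+1) a_{n+2} + (n - 1) a_n = 0.
Thus a_{n+2} = (-n + 1) / ((n+1)(n+2)) * a_n.

Check with a_0 = 1, a_1 = -1 (apply the recurrence for n = 0, 1, 2, 3): a_0 = 1, a_1 = -1, a_2 = 1/2, a_3 = 0, a_4 = -1/24, a_5 = 0.

a_(n+2) = (-n + 1) / ((n+1)(n+2)) * a_n; check: a_0 = 1, a_1 = -1, a_2 = 1/2, a_3 = 0, a_4 = -1/24, a_5 = 0


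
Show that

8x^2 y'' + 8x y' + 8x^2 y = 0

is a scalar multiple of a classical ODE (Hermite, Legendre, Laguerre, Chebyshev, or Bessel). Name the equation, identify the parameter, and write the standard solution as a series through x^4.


All three coefficients share the factor 8; dividing through by 8 gives  x^2 y'' + x y' + x^2 y = 0.
This matches the Bessel equation x^2 y'' + x y' + (x^2 - nu^2) y = 0 with nu^2 = 0, so nu = 0; the solution bounded at x = 0 is J_0(x).
Frobenius at x = 0: indicial roots ±nu; for r = nu the recurrence k(k + 2nu) c_k = -c_{k-2} gives the standard series J_nu(x) = sum_{k>=0} (-1)^k / (k! (k+nu)!) (x/2)^(2k+nu). Evaluate the first 3 terms:
  k = 0: (-1)^0 / (0! * 0! * 2^0) x^0 = 1/(1*1*1) x^0 = (1) x^0
  k = 1: (-1)^1 / (1! * 1! * 2^2) x^2 = -1/(1*1*4) x^2 = (-1/4) x^2
  k = 2: (-1)^2 / (2! * 2! * 2^4) x^4 = 1/(2*2*16) x^4 = (1/64) x^4
Hence J_0(x) = x^4/64 - x^2/4 + 1 + ....

J_0(x); series = x^4/64 - x^2/4 + 1


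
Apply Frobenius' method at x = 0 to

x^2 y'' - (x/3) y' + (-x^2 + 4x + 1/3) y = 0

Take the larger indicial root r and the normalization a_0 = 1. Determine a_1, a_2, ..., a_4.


Write in Frobenius form y'' + (p(x)/x) y' + (q(x)/x^2) y = 0:
  p(x) = -1/3,  q(x) = -x^2 + 4x + 1/3.
Indicial equation: r(r-1) + (-1/3) r + (1/3) = 0 -> roots r_1 = 1, r_2 = 1/3.
Take r = r_1 = 1. Let y(x) = x^r sum_{n>=0} a_n x^n with a_0 = 1.
Substitute y = x^r sum a_n x^n and match x^{r+n}. The recurrence is
  D(n) a_n + 4 a_{n-1} - 1 a_{n-2} = 0,  where D(n) = (r+n)(r+n-1) + (-1/3)(r+n) + (1/3).
  a_n = [-4 a_{n-1} + 1 a_{n-2}] / D(n).
Since the indicial polynomial factors as (r - r_1)(r - r_2), D(n) = (r_1 + n - r_1)(r_1 + n - r_2) = n(n + 2/3).
Evaluating step by step (a_0 = 1):
  n = 1: D(1) = 1(1 + 2/3) = 5/3; numerator = -4(1) = -4; a_1 = (-4)/(5/3) = -12/5
  n = 2: D(2) = 2(2 + 2/3) = 16/3; numerator = -4(-12/5) + 1(1) = 53/5; a_2 = (53/5)/(16/3) = 159/80
  n = 3: D(3) = 3(3 + 2/3) = 11; numerator = -4(159/80) + 1(-12/5) = -207/20; a_3 = (-207/20)/(11) = -207/220
  n = 4: D(4) = 4(4 + 2/3) = 56/3; numerator = -4(-207/220) + 1(159/80) = 5061/880; a_4 = (5061/880)/(56/3) = 2169/7040

r = 1; a_0 = 1; a_1 = -12/5; a_2 = 159/80; a_3 = -207/220; a_4 = 2169/7040


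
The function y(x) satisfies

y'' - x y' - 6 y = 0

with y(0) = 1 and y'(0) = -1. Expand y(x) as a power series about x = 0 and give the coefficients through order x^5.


Ansatz: y(x) = sum_{n>=0} a_n x^n, so y'(x) = sum_{n>=1} n a_n x^(n-1) and y''(x) = sum_{n>=2} n(n-1) a_n x^(n-2).
Substitute into P(x) y'' + Q(x) y' + R(x) y = 0 with P(x) = 1, Q(x) = -x, R(x) = -6, and match powers of x.
Initial conditions: a_0 = 1, a_1 = -1.
Setting the coefficient of each power of x to zero and solving order by order (substituting the coefficients already found):
  x^0: 2 a_2 - 6 a_0 = 0  ->  2 a_2 = 6 a_0 = 6  ->  a_2 = 3
  x^1: 6 a_3 - 7 a_1 = 0  ->  6 a_3 = 7 a_1 = -7  ->  a_3 = -7/6
  x^2: 12 a_4 - 8 a_2 = 0  ->  12 a_4 = 8 a_2 = 24  ->  a_4 = 2
  x^3: 20 a_5 - 9 a_3 = 0  ->  20 a_5 = 9 a_3 = -21/2  ->  a_5 = -21/40
Truncated series: y(x) = 1 - x + 3 x^2 - (7/6) x^3 + 2 x^4 - (21/40) x^5 + O(x^6).

a_0 = 1; a_1 = -1; a_2 = 3; a_3 = -7/6; a_4 = 2; a_5 = -21/40


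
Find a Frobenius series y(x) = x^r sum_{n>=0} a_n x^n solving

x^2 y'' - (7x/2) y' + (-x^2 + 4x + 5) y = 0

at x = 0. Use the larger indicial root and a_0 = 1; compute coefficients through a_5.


Write in Frobenius form y'' + (p(x)/x) y' + (q(x)/x^2) y = 0:
  p(x) = -7/2,  q(x) = -x^2 + 4x + 5.
Indicial equation: r(r-1) + (-7/2) r + (5) = 0 -> roots r_1 = 5/2, r_2 = 2.
Take r = r_1 = 5/2. Let y(x) = x^r sum_{n>=0} a_n x^n with a_0 = 1.
Substitute y = x^r sum a_n x^n and match x^{r+n}. The recurrence is
  D(n) a_n + 4 a_{n-1} - 1 a_{n-2} = 0,  where D(n) = (r+n)(r+n-1) + (-7/2)(r+n) + (5).
  a_n = [-4 a_{n-1} + 1 a_{n-2}] / D(n).
Since the indicial polynomial factors as (r - r_1)(r - r_2), D(n) = (r_1 + n - r_1)(r_1 + n - r_2) = n(n + 1/2).
Evaluating step by step (a_0 = 1):
  n = 1: D(1) = 1(1 + 1/2) = 3/2; numerator = -4(1) = -4; a_1 = (-4)/(3/2) = -8/3
  n = 2: D(2) = 2(2 + 1/2) = 5; numerator = -4(-8/3) + 1(1) = 35/3; a_2 = (35/3)/(5) = 7/3
  n = 3: D(3) = 3(3 + 1/2) = 21/2; numerator = -4(7/3) + 1(-8/3) = -12; a_3 = (-12)/(21/2) = -8/7
  n = 4: D(4) = 4(4 + 1/2) = 18; numerator = -4(-8/7) + 1(7/3) = 145/21; a_4 = (145/21)/(18) = 145/378
  n = 5: D(5) = 5(5 + 1/2) = 55/2; numerator = -4(145/378) + 1(-8/7) = -506/189; a_5 = (-506/189)/(55/2) = -92/945

r = 5/2; a_0 = 1; a_1 = -8/3; a_2 = 7/3; a_3 = -8/7; a_4 = 145/378; a_5 = -92/945


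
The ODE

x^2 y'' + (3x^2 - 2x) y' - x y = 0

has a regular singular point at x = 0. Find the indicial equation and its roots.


Divide by x^2 to reach normal form y'' + P_1(x) y' + P_2(x) y = 0 with P_1(x) = 3 - 2/x and P_2(x) = -1/x.
x = 0 is a singular point because the y'-coefficient 3 - 2/x has a pole at x = 0 and the y-coefficient -1/x has a pole at x = 0.
It is a regular singular point because x P_1(x) = p(x) = 3x - 2 and x^2 P_2(x) = q(x) = -x are polynomials, hence analytic at x = 0.
p(0) = -2,  q(0) = 0.
Indicial equation: r(r-1) + p(0) r + q(0) = 0, i.e. r^2 + (p(0) - 1) r + q(0) = 0, i.e. r^2 - 3 r = 0.
Discriminant: (-3)^2 - 4(0) = 9, so r = (3 ± 3)/2.
Solving: r_1 = 3, r_2 = 0.

indicial: r^2 - 3 r = 0; roots r_1 = 3, r_2 = 0


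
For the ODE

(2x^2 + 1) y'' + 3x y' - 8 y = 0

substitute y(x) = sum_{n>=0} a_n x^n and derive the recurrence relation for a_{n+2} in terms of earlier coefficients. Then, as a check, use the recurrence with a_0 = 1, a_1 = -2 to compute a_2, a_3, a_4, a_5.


Substitute y = sum_n a_n x^n.
(1 + 2 x^2) y'' contributes (n+2)(n+1) a_{n+2} + 2 n(n-1) a_n at x^n.
3 x y'(x) contributes 3 n a_n at x^n.
-8 y(x) contributes -8 a_n at x^n.
Matching x^n: (n+2)(n+1) a_{n+2} + (2 n(n-1) + 3 n - 8) a_n = 0.
Thus a_{n+2} = (-2 n(n-1) - 3 n + 8) / ((n+1)(n+2)) * a_n.

Check with a_0 = 1, a_1 = -2 (apply the recurrence for n = 0, 1, 2, 3): a_0 = 1, a_1 = -2, a_2 = 4, a_3 = -5/3, a_4 = -2/3, a_5 = 13/12.

a_(n+2) = (-2 n(n-1) - 3 n + 8) / ((n+1)(n+2)) * a_n; check: a_0 = 1, a_1 = -2, a_2 = 4, a_3 = -5/3, a_4 = -2/3, a_5 = 13/12


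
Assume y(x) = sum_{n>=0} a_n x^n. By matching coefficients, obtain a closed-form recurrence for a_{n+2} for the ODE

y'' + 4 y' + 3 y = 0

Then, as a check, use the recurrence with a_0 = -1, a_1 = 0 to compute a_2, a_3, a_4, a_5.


Substitute y = sum_n a_n x^n.
y''(x) has coefficient (n+2)(n+1) a_{n+2} at x^n;
4 y'(x) has coefficient 4 (n+1) a_{n+1} at x^n;
3 y(x) has coefficient 3 a_n at x^n.
Matching x^n: (n+2)(n+1) a_{n+2} + 4 (n+1) a_{n+1} + 3 a_n = 0.
Thus a_{n+2} = [-4 (n+1) a_{n+1} - 3 a_n] / ((n+1)(n+2)).

Check with a_0 = -1, a_1 = 0 (apply the recurrence for n = 0, 1, 2, 3): a_0 = -1, a_1 = 0, a_2 = 3/2, a_3 = -2, a_4 = 13/8, a_5 = -1.

a_(n+2) = [-4 (n+1) a_(n+1) - 3 a_n] / ((n+1)(n+2)); check: a_0 = -1, a_1 = 0, a_2 = 3/2, a_3 = -2, a_4 = 13/8, a_5 = -1


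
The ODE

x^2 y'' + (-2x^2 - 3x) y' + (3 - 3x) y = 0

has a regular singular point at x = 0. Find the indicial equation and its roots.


Divide by x^2 to reach normal form y'' + P_1(x) y' + P_2(x) y = 0 with P_1(x) = -2 - 3/x and P_2(x) = -3/x + 3/x^2.
x = 0 is a singular point because the y'-coefficient -2 - 3/x has a pole at x = 0 and the y-coefficient -3/x + 3/x^2 has a pole at x = 0.
It is a regular singular point because x P_1(x) = p(x) = -2x - 3 and x^2 P_2(x) = q(x) = 3 - 3x are polynomials, hence analytic at x = 0.
p(0) = -3,  q(0) = 3.
Indicial equation: r(r-1) + p(0) r + q(0) = 0, i.e. r^2 + (p(0) - 1) r + q(0) = 0, i.e. r^2 - 4 r + 3 = 0.
Discriminant: (-4)^2 - 4(3) = 4, so r = (4 ± 2)/2.
Solving: r_1 = 3, r_2 = 1.

indicial: r^2 - 4 r + 3 = 0; roots r_1 = 3, r_2 = 1


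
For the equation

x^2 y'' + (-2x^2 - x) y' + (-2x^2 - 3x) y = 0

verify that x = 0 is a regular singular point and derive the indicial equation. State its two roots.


Divide by x^2 to reach normal form y'' + P_1(x) y' + P_2(x) y = 0 with P_1(x) = -2 - 1/x and P_2(x) = -2 - 3/x.
x = 0 is a singular point because the y'-coefficient -2 - 1/x has a pole at x = 0 and the y-coefficient -2 - 3/x has a pole at x = 0.
It is a regular singular point because x P_1(x) = p(x) = -2x - 1 and x^2 P_2(x) = q(x) = -2x^2 - 3x are polynomials, hence analytic at x = 0.
p(0) = -1,  q(0) = 0.
Indicial equation: r(r-1) + p(0) r + q(0) = 0, i.e. r^2 + (p(0) - 1) r + q(0) = 0, i.e. r^2 - 2 r = 0.
Discriminant: (-2)^2 - 4(0) = 4, so r = (2 ± 2)/2.
Solving: r_1 = 2, r_2 = 0.

indicial: r^2 - 2 r = 0; roots r_1 = 2, r_2 = 0


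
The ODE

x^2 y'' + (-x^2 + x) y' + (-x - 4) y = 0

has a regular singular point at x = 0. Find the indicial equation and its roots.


Divide by x^2 to reach normal form y'' + P_1(x) y' + P_2(x) y = 0 with P_1(x) = -1 + 1/x and P_2(x) = -1/x - 4/x^2.
x = 0 is a singular point because the y'-coefficient -1 + 1/x has a pole at x = 0 and the y-coefficient -1/x - 4/x^2 has a pole at x = 0.
It is a regular singular point because x P_1(x) = p(x) = 1 - x and x^2 P_2(x) = q(x) = -x - 4 are polynomials, hence analytic at x = 0.
p(0) = 1,  q(0) = -4.
Indicial equation: r(r-1) + p(0) r + q(0) = 0, i.e. r^2 + (p(0) - 1) r + q(0) = 0, i.e. r^2 - 4 = 0.
Discriminant: (0)^2 - 4(-4) = 16, so r = (0 ± 4)/2.
Solving: r_1 = 2, r_2 = -2.

indicial: r^2 - 4 = 0; roots r_1 = 2, r_2 = -2


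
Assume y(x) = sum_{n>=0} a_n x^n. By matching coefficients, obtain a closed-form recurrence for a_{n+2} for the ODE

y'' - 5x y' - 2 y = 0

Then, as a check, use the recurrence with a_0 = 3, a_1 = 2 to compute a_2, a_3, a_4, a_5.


Substitute y = sum_n a_n x^n.
y''(x) has coefficient (n+2)(n+1) a_{n+2} at x^n;
-5 x y'(x) has coefficient -5 n a_n at x^n (shift);
-2 y(x) has coefficient -2 a_n at x^n.
Matching x^n: (n+2)(n+1) a_{n+2} + (-5n - 2) a_n = 0.
Thus a_{n+2} = (5n + 2) / ((n+1)(n+2)) * a_n.

Check with a_0 = 3, a_1 = 2 (apply the recurrence for n = 0, 1, 2, 3): a_0 = 3, a_1 = 2, a_2 = 3, a_3 = 7/3, a_4 = 3, a_5 = 119/60.

a_(n+2) = (5n + 2) / ((n+1)(n+2)) * a_n; check: a_0 = 3, a_1 = 2, a_2 = 3, a_3 = 7/3, a_4 = 3, a_5 = 119/60


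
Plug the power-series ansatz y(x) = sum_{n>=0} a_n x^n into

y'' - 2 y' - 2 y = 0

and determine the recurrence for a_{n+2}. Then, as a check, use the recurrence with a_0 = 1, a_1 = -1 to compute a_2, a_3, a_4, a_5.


Substitute y = sum_n a_n x^n.
y''(x) has coefficient (n+2)(n+1) a_{n+2} at x^n;
-2 y'(x) has coefficient -2 (n+1) a_{n+1} at x^n;
-2 y(x) has coefficient -2 a_n at x^n.
Matching x^n: (n+2)(n+1) a_{n+2} - 2 (n+1) a_{n+1} - 2 a_n = 0.
Thus a_{n+2} = [2 (n+1) a_{n+1} + 2 a_n] / ((n+1)(n+2)).

Check with a_0 = 1, a_1 = -1 (apply the recurrence for n = 0, 1, 2, 3): a_0 = 1, a_1 = -1, a_2 = 0, a_3 = -1/3, a_4 = -1/6, a_5 = -1/10.

a_(n+2) = [2 (n+1) a_(n+1) + 2 a_n] / ((n+1)(n+2)); check: a_0 = 1, a_1 = -1, a_2 = 0, a_3 = -1/3, a_4 = -1/6, a_5 = -1/10


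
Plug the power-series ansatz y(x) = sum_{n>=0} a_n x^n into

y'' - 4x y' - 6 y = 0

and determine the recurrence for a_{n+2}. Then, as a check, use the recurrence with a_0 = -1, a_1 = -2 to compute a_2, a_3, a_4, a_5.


Substitute y = sum_n a_n x^n.
y''(x) has coefficient (n+2)(n+1) a_{n+2} at x^n;
-4 x y'(x) has coefficient -4 n a_n at x^n (shift);
-6 y(x) has coefficient -6 a_n at x^n.
Matching x^n: (n+2)(n+1) a_{n+2} + (-4n - 6) a_n = 0.
Thus a_{n+2} = (4n + 6) / ((n+1)(n+2)) * a_n.

Check with a_0 = -1, a_1 = -2 (apply the recurrence for n = 0, 1, 2, 3): a_0 = -1, a_1 = -2, a_2 = -3, a_3 = -10/3, a_4 = -7/2, a_5 = -3.

a_(n+2) = (4n + 6) / ((n+1)(n+2)) * a_n; check: a_0 = -1, a_1 = -2, a_2 = -3, a_3 = -10/3, a_4 = -7/2, a_5 = -3


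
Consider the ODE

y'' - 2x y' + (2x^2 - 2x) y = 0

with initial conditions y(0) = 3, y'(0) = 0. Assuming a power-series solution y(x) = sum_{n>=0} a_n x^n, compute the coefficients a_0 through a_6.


Ansatz: y(x) = sum_{n>=0} a_n x^n, so y'(x) = sum_{n>=1} n a_n x^(n-1) and y''(x) = sum_{n>=2} n(n-1) a_n x^(n-2).
Substitute into P(x) y'' + Q(x) y' + R(x) y = 0 with P(x) = 1, Q(x) = -2x, R(x) = 2x^2 - 2x, and match powers of x.
Initial conditions: a_0 = 3, a_1 = 0.
Setting the coefficient of each power of x to zero and solving order by order (substituting the coefficients already found):
  x^0: 2 a_2 = 0  ->  a_2 = 0
  x^1: 6 a_3 - 2 a_1 - 2 a_0 = 0  ->  6 a_3 = 2 a_1 + 2 a_0 = 6  ->  a_3 = 1
  x^2: 12 a_4 - 4 a_2 - 2 a_1 + 2 a_0 = 0  ->  12 a_4 = 4 a_2 + 2 a_1 - 2 a_0 = -6  ->  a_4 = -1/2
  x^3: 20 a_5 - 6 a_3 - 2 a_2 + 2 a_1 = 0  ->  20 a_5 = 6 a_3 + 2 a_2 - 2 a_1 = 6  ->  a_5 = 3/10
  x^4: 30 a_6 - 8 a_4 - 2 a_3 + 2 a_2 = 0  ->  30 a_6 = 8 a_4 + 2 a_3 - 2 a_2 = -2  ->  a_6 = -1/15
Truncated series: y(x) = 3 + x^3 - (1/2) x^4 + (3/10) x^5 - (1/15) x^6 + O(x^7).

a_0 = 3; a_1 = 0; a_2 = 0; a_3 = 1; a_4 = -1/2; a_5 = 3/10; a_6 = -1/15


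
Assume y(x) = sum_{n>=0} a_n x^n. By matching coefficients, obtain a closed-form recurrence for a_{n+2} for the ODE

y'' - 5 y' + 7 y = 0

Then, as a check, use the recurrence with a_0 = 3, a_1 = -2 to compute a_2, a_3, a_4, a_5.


Substitute y = sum_n a_n x^n.
y''(x) has coefficient (n+2)(n+1) a_{n+2} at x^n;
-5 y'(x) has coefficient -5 (n+1) a_{n+1} at x^n;
7 y(x) has coefficient 7 a_n at x^n.
Matching x^n: (n+2)(n+1) a_{n+2} - 5 (n+1) a_{n+1} + 7 a_n = 0.
Thus a_{n+2} = [5 (n+1) a_{n+1} - 7 a_n] / ((n+1)(n+2)).

Check with a_0 = 3, a_1 = -2 (apply the recurrence for n = 0, 1, 2, 3): a_0 = 3, a_1 = -2, a_2 = -31/2, a_3 = -47/2, a_4 = -61/3, a_5 = -1453/120.

a_(n+2) = [5 (n+1) a_(n+1) - 7 a_n] / ((n+1)(n+2)); check: a_0 = 3, a_1 = -2, a_2 = -31/2, a_3 = -47/2, a_4 = -61/3, a_5 = -1453/120


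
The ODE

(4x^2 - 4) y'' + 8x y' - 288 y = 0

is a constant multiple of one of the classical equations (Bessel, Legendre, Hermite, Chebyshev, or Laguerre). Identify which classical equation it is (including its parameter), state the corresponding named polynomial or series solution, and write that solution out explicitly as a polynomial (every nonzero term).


All three coefficients share the factor -4; dividing through by -4 gives  (1 - x^2) y'' - 2x y' + 72 y = 0.
This matches the Legendre equation (1 - x^2) y'' - 2x y' + n(n+1) y = 0 (note the -2x y' term) with n(n+1) = 72, so n = 8; the polynomial solution is P_8(x).
With y = sum_k a_k x^k, matching x^k gives (k+2)(k+1) a_{k+2} = [k(k+1) - n(n+1)] a_k = (k - 8)(k + 9) a_k. The right side vanishes at k = 8, so the series with the parity of 8 terminates at degree 8.
Standard normalization (P_n(1) = 1): leading coefficient (2n)!/(2^n (n!)^2) = 20922789888000/(256*1625702400) = 6435/128, so a_8 = 6435/128. Work downward with a_k = (k+1)(k+2) a_{k+2} / ((k - 8)(k + 9)):
  a_6 = (7)(8)(6435/128) / ((6 - 8)(6 + 9)) = (45045/16)/(-30) = -3003/32
  a_4 = (5)(6)(-3003/32) / ((4 - 8)(4 + 9)) = (-45045/16)/(-52) = 3465/64
  a_2 = (3)(4)(3465/64) / ((2 - 8)(2 + 9)) = (10395/16)/(-66) = -315/32
  a_0 = (1)(2)(-315/32) / ((0 - 8)(0 + 9)) = (-315/16)/(-72) = 35/128
Hence P_8(x) = 6435 x^8/128 - 3003 x^6/32 + 3465 x^4/64 - 315 x^2/32 + 35/128.

P_8(x); series = 6435 x^8/128 - 3003 x^6/32 + 3465 x^4/64 - 315 x^2/32 + 35/128


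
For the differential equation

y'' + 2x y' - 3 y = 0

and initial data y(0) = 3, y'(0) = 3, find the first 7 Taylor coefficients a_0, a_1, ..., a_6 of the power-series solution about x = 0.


Ansatz: y(x) = sum_{n>=0} a_n x^n, so y'(x) = sum_{n>=1} n a_n x^(n-1) and y''(x) = sum_{n>=2} n(n-1) a_n x^(n-2).
Substitute into P(x) y'' + Q(x) y' + R(x) y = 0 with P(x) = 1, Q(x) = 2x, R(x) = -3, and match powers of x.
Initial conditions: a_0 = 3, a_1 = 3.
Setting the coefficient of each power of x to zero and solving order by order (substituting the coefficients already found):
  x^0: 2 a_2 - 3 a_0 = 0  ->  2 a_2 = 3 a_0 = 9  ->  a_2 = 9/2
  x^1: 6 a_3 - a_1 = 0  ->  6 a_3 = a_1 = 3  ->  a_3 = 1/2
  x^2: 12 a_4 + a_2 = 0  ->  12 a_4 = -a_2 = -9/2  ->  a_4 = -3/8
  x^3: 20 a_5 + 3 a_3 = 0  ->  20 a_5 = -3 a_3 = -3/2  ->  a_5 = -3/40
  x^4: 30 a_6 + 5 a_4 = 0  ->  30 a_6 = -5 a_4 = 15/8  ->  a_6 = 1/16
Truncated series: y(x) = 3 + 3 x + (9/2) x^2 + (1/2) x^3 - (3/8) x^4 - (3/40) x^5 + (1/16) x^6 + O(x^7).

a_0 = 3; a_1 = 3; a_2 = 9/2; a_3 = 1/2; a_4 = -3/8; a_5 = -3/40; a_6 = 1/16


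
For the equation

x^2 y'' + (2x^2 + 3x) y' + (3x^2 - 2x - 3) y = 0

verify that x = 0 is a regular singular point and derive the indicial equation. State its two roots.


Divide by x^2 to reach normal form y'' + P_1(x) y' + P_2(x) y = 0 with P_1(x) = 2 + 3/x and P_2(x) = 3 - 2/x - 3/x^2.
x = 0 is a singular point because the y'-coefficient 2 + 3/x has a pole at x = 0 and the y-coefficient 3 - 2/x - 3/x^2 has a pole at x = 0.
It is a regular singular point because x P_1(x) = p(x) = 2x + 3 and x^2 P_2(x) = q(x) = 3x^2 - 2x - 3 are polynomials, hence analytic at x = 0.
p(0) = 3,  q(0) = -3.
Indicial equation: r(r-1) + p(0) r + q(0) = 0, i.e. r^2 + (p(0) - 1) r + q(0) = 0, i.e. r^2 + 2 r - 3 = 0.
Discriminant: (2)^2 - 4(-3) = 16, so r = (-2 ± 4)/2.
Solving: r_1 = 1, r_2 = -3.

indicial: r^2 + 2 r - 3 = 0; roots r_1 = 1, r_2 = -3


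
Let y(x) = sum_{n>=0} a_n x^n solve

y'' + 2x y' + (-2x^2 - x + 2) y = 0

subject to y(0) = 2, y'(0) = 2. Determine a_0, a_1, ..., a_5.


Ansatz: y(x) = sum_{n>=0} a_n x^n, so y'(x) = sum_{n>=1} n a_n x^(n-1) and y''(x) = sum_{n>=2} n(n-1) a_n x^(n-2).
Substitute into P(x) y'' + Q(x) y' + R(x) y = 0 with P(x) = 1, Q(x) = 2x, R(x) = -2x^2 - x + 2, and match powers of x.
Initial conditions: a_0 = 2, a_1 = 2.
Setting the coefficient of each power of x to zero and solving order by order (substituting the coefficients already found):
  x^0: 2 a_2 + 2 a_0 = 0  ->  2 a_2 = -2 a_0 = -4  ->  a_2 = -2
  x^1: 6 a_3 + 4 a_1 - a_0 = 0  ->  6 a_3 = -4 a_1 + a_0 = -6  ->  a_3 = -1
  x^2: 12 a_4 + 6 a_2 - a_1 - 2 a_0 = 0  ->  12 a_4 = -6 a_2 + a_1 + 2 a_0 = 18  ->  a_4 = 3/2
  x^3: 20 a_5 + 8 a_3 - a_2 - 2 a_1 = 0  ->  20 a_5 = -8 a_3 + a_2 + 2 a_1 = 10  ->  a_5 = 1/2
Truncated series: y(x) = 2 + 2 x - 2 x^2 - x^3 + (3/2) x^4 + (1/2) x^5 + O(x^6).

a_0 = 2; a_1 = 2; a_2 = -2; a_3 = -1; a_4 = 3/2; a_5 = 1/2


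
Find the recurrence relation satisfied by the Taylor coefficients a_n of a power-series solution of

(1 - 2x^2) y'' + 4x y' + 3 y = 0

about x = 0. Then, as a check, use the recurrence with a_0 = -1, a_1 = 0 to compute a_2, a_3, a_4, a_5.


Substitute y = sum_n a_n x^n.
(1 - 2 x^2) y'' contributes (n+2)(n+1) a_{n+2} - 2 n(n-1) a_n at x^n.
4 x y'(x) contributes 4 n a_n at x^n.
3 y(x) contributes 3 a_n at x^n.
Matching x^n: (n+2)(n+1) a_{n+2} + (-2 n(n-1) + 4 n + 3) a_n = 0.
Thus a_{n+2} = (2 n(n-1) - 4 n - 3) / ((n+1)(n+2)) * a_n.

Check with a_0 = -1, a_1 = 0 (apply the recurrence for n = 0, 1, 2, 3): a_0 = -1, a_1 = 0, a_2 = 3/2, a_3 = 0, a_4 = -7/8, a_5 = 0.

a_(n+2) = (2 n(n-1) - 4 n - 3) / ((n+1)(n+2)) * a_n; check: a_0 = -1, a_1 = 0, a_2 = 3/2, a_3 = 0, a_4 = -7/8, a_5 = 0


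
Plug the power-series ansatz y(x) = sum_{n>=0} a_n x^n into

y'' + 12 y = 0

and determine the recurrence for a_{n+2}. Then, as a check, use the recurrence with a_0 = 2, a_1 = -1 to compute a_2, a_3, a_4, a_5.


Substitute y = sum_n a_n x^n into y'' + (const) y = 0.
y''(x) = sum_{n>=0} (n+2)(n+1) a_{n+2} x^n.
The ODE becomes sum_n [(n+2)(n+1) a_{n+2} + 12 a_n] x^n = 0.
Setting each coefficient to zero gives the recurrence:
  (n+2)(n+1) a_{n+2} + 12 a_n = 0,
  a_{n+2} = -12 / ((n+1)(n+2)) a_n.

Check with a_0 = 2, a_1 = -1 (apply the recurrence for n = 0, 1, 2, 3): a_0 = 2, a_1 = -1, a_2 = -12, a_3 = 2, a_4 = 12, a_5 = -6/5.

a_{n+2} = -12/((n+1)(n+2)) * a_n; check: a_0 = 2, a_1 = -1, a_2 = -12, a_3 = 2, a_4 = 12, a_5 = -6/5


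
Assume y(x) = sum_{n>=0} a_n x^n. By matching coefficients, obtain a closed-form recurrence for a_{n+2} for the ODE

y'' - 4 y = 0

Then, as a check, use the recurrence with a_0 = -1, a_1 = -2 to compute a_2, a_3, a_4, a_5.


Substitute y = sum_n a_n x^n into y'' + (const) y = 0.
y''(x) = sum_{n>=0} (n+2)(n+1) a_{n+2} x^n.
The ODE becomes sum_n [(n+2)(n+1) a_{n+2} - 4 a_n] x^n = 0.
Setting each coefficient to zero gives the recurrence:
  (n+2)(n+1) a_{n+2} - 4 a_n = 0,
  a_{n+2} = 4 / ((n+1)(n+2)) a_n.

Check with a_0 = -1, a_1 = -2 (apply the recurrence for n = 0, 1, 2, 3): a_0 = -1, a_1 = -2, a_2 = -2, a_3 = -4/3, a_4 = -2/3, a_5 = -4/15.

a_{n+2} = 4/((n+1)(n+2)) * a_n; check: a_0 = -1, a_1 = -2, a_2 = -2, a_3 = -4/3, a_4 = -2/3, a_5 = -4/15


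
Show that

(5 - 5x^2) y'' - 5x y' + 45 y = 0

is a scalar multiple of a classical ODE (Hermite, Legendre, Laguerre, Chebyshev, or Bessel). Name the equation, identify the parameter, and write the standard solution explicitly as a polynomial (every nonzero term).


All three coefficients share the factor 5; dividing through by 5 gives  (1 - x^2) y'' - x y' + 9 y = 0.
This matches the Chebyshev equation (1 - x^2) y'' - x y' + n^2 y = 0 (note the -x y' term, not -2x y') with n^2 = 9, so n = 3; the polynomial solution is T_3(x).
With y = sum_k a_k x^k, matching x^k gives (k+2)(k+1) a_{k+2} = (k^2 - n^2) a_k = (k - 3)(k + 3) a_k. The right side vanishes at k = 3, so the series with the parity of 3 terminates at degree 3.
Standard normalization: leading coefficient of T_n is 2^(n-1), so a_3 = 2^2 = 4. Work downward with a_k = (k+1)(k+2) a_{k+2} / ((k - 3)(k + 3)):
  a_1 = (2)(3)(4) / ((1 - 3)(1 + 3)) = 24/(-8) = -3
Hence T_3(x) = 4 x^3 - 3 x.

T_3(x); series = 4 x^3 - 3 x


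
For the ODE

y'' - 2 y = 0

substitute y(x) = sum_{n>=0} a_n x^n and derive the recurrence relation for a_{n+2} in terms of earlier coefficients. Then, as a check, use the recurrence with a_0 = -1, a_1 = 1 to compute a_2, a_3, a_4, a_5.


Substitute y = sum_n a_n x^n into y'' + (const) y = 0.
y''(x) = sum_{n>=0} (n+2)(n+1) a_{n+2} x^n.
The ODE becomes sum_n [(n+2)(n+1) a_{n+2} - 2 a_n] x^n = 0.
Setting each coefficient to zero gives the recurrence:
  (n+2)(n+1) a_{n+2} - 2 a_n = 0,
  a_{n+2} = 2 / ((n+1)(n+2)) a_n.

Check with a_0 = -1, a_1 = 1 (apply the recurrence for n = 0, 1, 2, 3): a_0 = -1, a_1 = 1, a_2 = -1, a_3 = 1/3, a_4 = -1/6, a_5 = 1/30.

a_{n+2} = 2/((n+1)(n+2)) * a_n; check: a_0 = -1, a_1 = 1, a_2 = -1, a_3 = 1/3, a_4 = -1/6, a_5 = 1/30


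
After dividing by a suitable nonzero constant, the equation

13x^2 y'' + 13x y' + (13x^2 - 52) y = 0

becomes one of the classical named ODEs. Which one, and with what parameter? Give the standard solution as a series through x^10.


All three coefficients share the factor 13; dividing through by 13 gives  x^2 y'' + x y' + (x^2 - 4) y = 0.
This matches the Bessel equation x^2 y'' + x y' + (x^2 - nu^2) y = 0 with nu^2 = 4, so nu = 2; the solution bounded at x = 0 is J_2(x).
Frobenius at x = 0: indicial roots ±nu; for r = nu the recurrence k(k + 2nu) c_k = -c_{k-2} gives the standard series J_nu(x) = sum_{k>=0} (-1)^k / (k! (k+nu)!) (x/2)^(2k+nu). Evaluate the first 5 terms:
  k = 0: (-1)^0 / (0! * 2! * 2^2) x^2 = 1/(1*2*4) x^2 = (1/8) x^2
  k = 1: (-1)^1 / (1! * 3! * 2^4) x^4 = -1/(1*6*16) x^4 = (-1/96) x^4
  k = 2: (-1)^2 / (2! * 4! * 2^6) x^6 = 1/(2*24*64) x^6 = (1/3072) x^6
  k = 3: (-1)^3 / (3! * 5! * 2^8) x^8 = -1/(6*120*256) x^8 = (-1/184320) x^8
  k = 4: (-1)^4 / (4! * 6! * 2^10) x^10 = 1/(24*720*1024) x^10 = (1/17694720) x^10
Hence J_2(x) = x^10/17694720 - x^8/184320 + x^6/3072 - x^4/96 + x^2/8 + ....

J_2(x); series = x^10/17694720 - x^8/184320 + x^6/3072 - x^4/96 + x^2/8


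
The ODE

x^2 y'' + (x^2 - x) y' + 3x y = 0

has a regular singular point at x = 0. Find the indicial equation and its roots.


Divide by x^2 to reach normal form y'' + P_1(x) y' + P_2(x) y = 0 with P_1(x) = 1 - 1/x and P_2(x) = 3/x.
x = 0 is a singular point because the y'-coefficient 1 - 1/x has a pole at x = 0 and the y-coefficient 3/x has a pole at x = 0.
It is a regular singular point because x P_1(x) = p(x) = x - 1 and x^2 P_2(x) = q(x) = 3x are polynomials, hence analytic at x = 0.
p(0) = -1,  q(0) = 0.
Indicial equation: r(r-1) + p(0) r + q(0) = 0, i.e. r^2 + (p(0) - 1) r + q(0) = 0, i.e. r^2 - 2 r = 0.
Discriminant: (-2)^2 - 4(0) = 4, so r = (2 ± 2)/2.
Solving: r_1 = 2, r_2 = 0.

indicial: r^2 - 2 r = 0; roots r_1 = 2, r_2 = 0


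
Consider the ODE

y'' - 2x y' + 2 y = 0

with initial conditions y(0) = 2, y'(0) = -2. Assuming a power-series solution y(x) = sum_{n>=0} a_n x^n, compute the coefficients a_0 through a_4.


Ansatz: y(x) = sum_{n>=0} a_n x^n, so y'(x) = sum_{n>=1} n a_n x^(n-1) and y''(x) = sum_{n>=2} n(n-1) a_n x^(n-2).
Substitute into P(x) y'' + Q(x) y' + R(x) y = 0 with P(x) = 1, Q(x) = -2x, R(x) = 2, and match powers of x.
Initial conditions: a_0 = 2, a_1 = -2.
Setting the coefficient of each power of x to zero and solving order by order (substituting the coefficients already found):
  x^0: 2 a_2 + 2 a_0 = 0  ->  2 a_2 = -2 a_0 = -4  ->  a_2 = -2
  x^1: 6 a_3 = 0  ->  a_3 = 0
  x^2: 12 a_4 - 2 a_2 = 0  ->  12 a_4 = 2 a_2 = -4  ->  a_4 = -1/3
Truncated series: y(x) = 2 - 2 x - 2 x^2 - (1/3) x^4 + O(x^5).

a_0 = 2; a_1 = -2; a_2 = -2; a_3 = 0; a_4 = -1/3


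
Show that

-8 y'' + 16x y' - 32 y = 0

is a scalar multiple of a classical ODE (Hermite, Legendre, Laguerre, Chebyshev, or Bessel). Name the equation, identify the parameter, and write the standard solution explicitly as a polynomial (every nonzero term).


All three coefficients share the factor -8; dividing through by -8 gives  y'' - 2x y' + 4 y = 0.
This matches the Hermite equation y'' - 2x y' + 2n y = 0 with 2n = 4, so n = 2; the polynomial solution is H_2(x).
With y = sum_k a_k x^k, matching x^k gives (k+2)(k+1) a_{k+2} = 2(k - n) a_k = 2(k - 2) a_k. The right side vanishes at k = 2, so the series with the parity of 2 terminates at degree 2.
Standard normalization: leading coefficient of H_n is 2^n, so a_2 = 2^2 = 4. Work downward with a_k = (k+1)(k+2) a_{k+2} / (2(k - n)):
  a_0 = (1)(2)(4) / (2(0 - 2)) = 8/(-4) = -2
Hence H_2(x) = 4 x^2 - 2.

H_2(x); series = 4 x^2 - 2


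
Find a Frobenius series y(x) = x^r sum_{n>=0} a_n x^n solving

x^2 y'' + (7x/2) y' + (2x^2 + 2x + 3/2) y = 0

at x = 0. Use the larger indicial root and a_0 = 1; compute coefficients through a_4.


Write in Frobenius form y'' + (p(x)/x) y' + (q(x)/x^2) y = 0:
  p(x) = 7/2,  q(x) = 2x^2 + 2x + 3/2.
Indicial equation: r(r-1) + (7/2) r + (3/2) = 0 -> roots r_1 = -1, r_2 = -3/2.
Take r = r_1 = -1. Let y(x) = x^r sum_{n>=0} a_n x^n with a_0 = 1.
Substitute y = x^r sum a_n x^n and match x^{r+n}. The recurrence is
  D(n) a_n + 2 a_{n-1} + 2 a_{n-2} = 0,  where D(n) = (r+n)(r+n-1) + (7/2)(r+n) + (3/2).
  a_n = [-2 a_{n-1} - 2 a_{n-2}] / D(n).
Since the indicial polynomial factors as (r - r_1)(r - r_2), D(n) = (r_1 + n - r_1)(r_1 + n - r_2) = n(n + 1/2).
Evaluating step by step (a_0 = 1):
  n = 1: D(1) = 1(1 + 1/2) = 3/2; numerator = -2(1) = -2; a_1 = (-2)/(3/2) = -4/3
  n = 2: D(2) = 2(2 + 1/2) = 5; numerator = -2(-4/3) - 2(1) = 2/3; a_2 = (2/3)/(5) = 2/15
  n = 3: D(3) = 3(3 + 1/2) = 21/2; numerator = -2(2/15) - 2(-4/3) = 12/5; a_3 = (12/5)/(21/2) = 8/35
  n = 4: D(4) = 4(4 + 1/2) = 18; numerator = -2(8/35) - 2(2/15) = -76/105; a_4 = (-76/105)/(18) = -38/945

r = -1; a_0 = 1; a_1 = -4/3; a_2 = 2/15; a_3 = 8/35; a_4 = -38/945


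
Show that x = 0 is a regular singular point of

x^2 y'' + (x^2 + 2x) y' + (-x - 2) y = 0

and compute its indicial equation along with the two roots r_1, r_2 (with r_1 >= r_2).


Divide by x^2 to reach normal form y'' + P_1(x) y' + P_2(x) y = 0 with P_1(x) = 1 + 2/x and P_2(x) = -1/x - 2/x^2.
x = 0 is a singular point because the y'-coefficient 1 + 2/x has a pole at x = 0 and the y-coefficient -1/x - 2/x^2 has a pole at x = 0.
It is a regular singular point because x P_1(x) = p(x) = x + 2 and x^2 P_2(x) = q(x) = -x - 2 are polynomials, hence analytic at x = 0.
p(0) = 2,  q(0) = -2.
Indicial equation: r(r-1) + p(0) r + q(0) = 0, i.e. r^2 + (p(0) - 1) r + q(0) = 0, i.e. r^2 + 1 r - 2 = 0.
Discriminant: (1)^2 - 4(-2) = 9, so r = (-1 ± 3)/2.
Solving: r_1 = 1, r_2 = -2.

indicial: r^2 + 1 r - 2 = 0; roots r_1 = 1, r_2 = -2


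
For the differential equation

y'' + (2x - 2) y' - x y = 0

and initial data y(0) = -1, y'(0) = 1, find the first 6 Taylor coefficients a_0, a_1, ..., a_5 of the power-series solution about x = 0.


Ansatz: y(x) = sum_{n>=0} a_n x^n, so y'(x) = sum_{n>=1} n a_n x^(n-1) and y''(x) = sum_{n>=2} n(n-1) a_n x^(n-2).
Substitute into P(x) y'' + Q(x) y' + R(x) y = 0 with P(x) = 1, Q(x) = 2x - 2, R(x) = -x, and match powers of x.
Initial conditions: a_0 = -1, a_1 = 1.
Setting the coefficient of each power of x to zero and solving order by order (substituting the coefficients already found):
  x^0: 2 a_2 - 2 a_1 = 0  ->  2 a_2 = 2 a_1 = 2  ->  a_2 = 1
  x^1: 6 a_3 - 4 a_2 + 2 a_1 - a_0 = 0  ->  6 a_3 = 4 a_2 - 2 a_1 + a_0 = 1  ->  a_3 = 1/6
  x^2: 12 a_4 - 6 a_3 + 4 a_2 - a_1 = 0  ->  12 a_4 = 6 a_3 - 4 a_2 + a_1 = -2  ->  a_4 = -1/6
  x^3: 20 a_5 - 8 a_4 + 6 a_3 - a_2 = 0  ->  20 a_5 = 8 a_4 - 6 a_3 + a_2 = -4/3  ->  a_5 = -1/15
Truncated series: y(x) = -1 + x + x^2 + (1/6) x^3 - (1/6) x^4 - (1/15) x^5 + O(x^6).

a_0 = -1; a_1 = 1; a_2 = 1; a_3 = 1/6; a_4 = -1/6; a_5 = -1/15


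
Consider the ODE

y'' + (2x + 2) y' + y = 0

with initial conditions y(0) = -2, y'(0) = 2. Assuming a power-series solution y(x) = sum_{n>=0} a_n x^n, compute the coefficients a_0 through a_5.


Ansatz: y(x) = sum_{n>=0} a_n x^n, so y'(x) = sum_{n>=1} n a_n x^(n-1) and y''(x) = sum_{n>=2} n(n-1) a_n x^(n-2).
Substitute into P(x) y'' + Q(x) y' + R(x) y = 0 with P(x) = 1, Q(x) = 2x + 2, R(x) = 1, and match powers of x.
Initial conditions: a_0 = -2, a_1 = 2.
Setting the coefficient of each power of x to zero and solving order by order (substituting the coefficients already found):
  x^0: 2 a_2 + 2 a_1 + a_0 = 0  ->  2 a_2 = -2 a_1 - a_0 = -2  ->  a_2 = -1
  x^1: 6 a_3 + 4 a_2 + 3 a_1 = 0  ->  6 a_3 = -4 a_2 - 3 a_1 = -2  ->  a_3 = -1/3
  x^2: 12 a_4 + 6 a_3 + 5 a_2 = 0  ->  12 a_4 = -6 a_3 - 5 a_2 = 7  ->  a_4 = 7/12
  x^3: 20 a_5 + 8 a_4 + 7 a_3 = 0  ->  20 a_5 = -8 a_4 - 7 a_3 = -7/3  ->  a_5 = -7/60
Truncated series: y(x) = -2 + 2 x - x^2 - (1/3) x^3 + (7/12) x^4 - (7/60) x^5 + O(x^6).

a_0 = -2; a_1 = 2; a_2 = -1; a_3 = -1/3; a_4 = 7/12; a_5 = -7/60


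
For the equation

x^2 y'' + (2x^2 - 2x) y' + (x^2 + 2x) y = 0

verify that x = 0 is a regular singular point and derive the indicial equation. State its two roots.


Divide by x^2 to reach normal form y'' + P_1(x) y' + P_2(x) y = 0 with P_1(x) = 2 - 2/x and P_2(x) = 1 + 2/x.
x = 0 is a singular point because the y'-coefficient 2 - 2/x has a pole at x = 0 and the y-coefficient 1 + 2/x has a pole at x = 0.
It is a regular singular point because x P_1(x) = p(x) = 2x - 2 and x^2 P_2(x) = q(x) = x^2 + 2x are polynomials, hence analytic at x = 0.
p(0) = -2,  q(0) = 0.
Indicial equation: r(r-1) + p(0) r + q(0) = 0, i.e. r^2 + (p(0) - 1) r + q(0) = 0, i.e. r^2 - 3 r = 0.
Discriminant: (-3)^2 - 4(0) = 9, so r = (3 ± 3)/2.
Solving: r_1 = 3, r_2 = 0.

indicial: r^2 - 3 r = 0; roots r_1 = 3, r_2 = 0


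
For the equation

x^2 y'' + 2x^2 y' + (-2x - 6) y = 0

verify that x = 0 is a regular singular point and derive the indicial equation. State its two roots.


Divide by x^2 to reach normal form y'' + P_1(x) y' + P_2(x) y = 0 with P_1(x) = 2 and P_2(x) = -2/x - 6/x^2.
x = 0 is a singular point because the y-coefficient -2/x - 6/x^2 has a pole at x = 0.
It is a regular singular point because x P_1(x) = p(x) = 2x and x^2 P_2(x) = q(x) = -2x - 6 are polynomials, hence analytic at x = 0.
p(0) = 0,  q(0) = -6.
Indicial equation: r(r-1) + p(0) r + q(0) = 0, i.e. r^2 + (p(0) - 1) r + q(0) = 0, i.e. r^2 - 1 r - 6 = 0.
Discriminant: (-1)^2 - 4(-6) = 25, so r = (1 ± 5)/2.
Solving: r_1 = 3, r_2 = -2.

indicial: r^2 - 1 r - 6 = 0; roots r_1 = 3, r_2 = -2


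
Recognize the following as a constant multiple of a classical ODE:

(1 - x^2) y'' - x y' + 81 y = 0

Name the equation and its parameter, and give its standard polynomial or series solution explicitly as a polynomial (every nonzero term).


The equation is already in a standard form:  (1 - x^2) y'' - x y' + 81 y = 0.
This matches the Chebyshev equation (1 - x^2) y'' - x y' + n^2 y = 0 (note the -x y' term, not -2x y') with n^2 = 81, so n = 9; the polynomial solution is T_9(x).
With y = sum_k a_k x^k, matching x^k gives (k+2)(k+1) a_{k+2} = (k^2 - n^2) a_k = (k - 9)(k + 9) a_k. The right side vanishes at k = 9, so the series with the parity of 9 terminates at degree 9.
Standard normalization: leading coefficient of T_n is 2^(n-1), so a_9 = 2^8 = 256. Work downward with a_k = (k+1)(k+2) a_{k+2} / ((k - 9)(k + 9)):
  a_7 = (8)(9)(256) / ((7 - 9)(7 + 9)) = 18432/(-32) = -576
  a_5 = (6)(7)(-576) / ((5 - 9)(5 + 9)) = -24192/(-56) = 432
  a_3 = (4)(5)(432) / ((3 - 9)(3 + 9)) = 8640/(-72) = -120
  a_1 = (2)(3)(-120) / ((1 - 9)(1 + 9)) = -720/(-80) = 9
Hence T_9(x) = 256 x^9 - 576 x^7 + 432 x^5 - 120 x^3 + 9 x.

T_9(x); series = 256 x^9 - 576 x^7 + 432 x^5 - 120 x^3 + 9 x
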